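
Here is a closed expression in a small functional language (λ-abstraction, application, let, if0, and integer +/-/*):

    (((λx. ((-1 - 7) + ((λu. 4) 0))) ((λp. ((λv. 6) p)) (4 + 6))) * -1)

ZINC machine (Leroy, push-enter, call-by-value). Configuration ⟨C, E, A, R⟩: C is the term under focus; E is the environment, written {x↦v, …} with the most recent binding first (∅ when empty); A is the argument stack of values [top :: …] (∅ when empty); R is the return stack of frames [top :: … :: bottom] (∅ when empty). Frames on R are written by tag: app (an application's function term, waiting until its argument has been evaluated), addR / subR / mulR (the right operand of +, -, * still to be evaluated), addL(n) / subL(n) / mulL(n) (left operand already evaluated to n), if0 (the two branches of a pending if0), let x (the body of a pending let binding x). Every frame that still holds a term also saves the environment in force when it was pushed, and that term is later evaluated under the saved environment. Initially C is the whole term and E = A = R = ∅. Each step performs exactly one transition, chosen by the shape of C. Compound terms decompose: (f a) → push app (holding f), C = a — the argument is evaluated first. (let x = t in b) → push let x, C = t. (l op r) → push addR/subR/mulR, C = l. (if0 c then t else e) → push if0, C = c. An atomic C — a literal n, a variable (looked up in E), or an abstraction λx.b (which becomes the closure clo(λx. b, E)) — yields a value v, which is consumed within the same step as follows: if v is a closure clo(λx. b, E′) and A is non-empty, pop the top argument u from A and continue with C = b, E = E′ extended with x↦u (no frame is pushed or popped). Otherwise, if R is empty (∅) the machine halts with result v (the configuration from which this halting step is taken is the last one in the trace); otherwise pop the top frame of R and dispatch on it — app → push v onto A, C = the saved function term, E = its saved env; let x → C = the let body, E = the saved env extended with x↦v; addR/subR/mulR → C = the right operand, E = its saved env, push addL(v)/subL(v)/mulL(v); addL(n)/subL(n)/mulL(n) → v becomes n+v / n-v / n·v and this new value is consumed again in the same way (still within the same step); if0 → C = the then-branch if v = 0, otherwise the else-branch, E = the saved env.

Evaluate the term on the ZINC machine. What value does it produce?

0. [C=(((λx. ((-1 - 7) + ((λu. 4) 0))) ((λp. ((λv. 6) p)) (4 + 6))) * -1) | E=∅ | A=∅ | R=∅]
1. [C=((λx. ((-1 - 7) + ((λu. 4) 0))) ((λp. ((λv. 6) p)) (4 + 6))) | E=∅ | A=∅ | R=[mulR]]
2. [C=((λp. ((λv. 6) p)) (4 + 6)) | E=∅ | A=∅ | R=[app :: mulR]]
3. [C=(4 + 6) | E=∅ | A=∅ | R=[app :: app :: mulR]]
4. [C=4 | E=∅ | A=∅ | R=[addR :: app :: app :: mulR]]
5. [C=6 | E=∅ | A=∅ | R=[addL(4) :: app :: app :: mulR]]
6. [C=(λp. ((λv. 6) p)) | E=∅ | A=[10] | R=[app :: mulR]]
7. [C=((λv. 6) p) | E={p↦10} | A=∅ | R=[app :: mulR]]
8. [C=p | E={p↦10} | A=∅ | R=[app :: app :: mulR]]
9. [C=(λv. 6) | E={p↦10} | A=[10] | R=[app :: mulR]]
10. [C=6 | E={v↦10, p↦10} | A=∅ | R=[app :: mulR]]
11. [C=(λx. ((-1 - 7) + ((λu. 4) 0))) | E=∅ | A=[6] | R=[mulR]]
12. [C=((-1 - 7) + ((λu. 4) 0)) | E={x↦6} | A=∅ | R=[mulR]]
13. [C=(-1 - 7) | E={x↦6} | A=∅ | R=[addR :: mulR]]
14. [C=-1 | E={x↦6} | A=∅ | R=[subR :: addR :: mulR]]
15. [C=7 | E={x↦6} | A=∅ | R=[subL(-1) :: addR :: mulR]]
16. [C=((λu. 4) 0) | E={x↦6} | A=∅ | R=[addL(-8) :: mulR]]
17. [C=0 | E={x↦6} | A=∅ | R=[app :: addL(-8) :: mulR]]
18. [C=(λu. 4) | E={x↦6} | A=[0] | R=[addL(-8) :: mulR]]
19. [C=4 | E={u↦0, x↦6} | A=∅ | R=[addL(-8) :: mulR]]
20. [C=-1 | E=∅ | A=∅ | R=[mulL(-4)]]
→ final value 4

Answer: 4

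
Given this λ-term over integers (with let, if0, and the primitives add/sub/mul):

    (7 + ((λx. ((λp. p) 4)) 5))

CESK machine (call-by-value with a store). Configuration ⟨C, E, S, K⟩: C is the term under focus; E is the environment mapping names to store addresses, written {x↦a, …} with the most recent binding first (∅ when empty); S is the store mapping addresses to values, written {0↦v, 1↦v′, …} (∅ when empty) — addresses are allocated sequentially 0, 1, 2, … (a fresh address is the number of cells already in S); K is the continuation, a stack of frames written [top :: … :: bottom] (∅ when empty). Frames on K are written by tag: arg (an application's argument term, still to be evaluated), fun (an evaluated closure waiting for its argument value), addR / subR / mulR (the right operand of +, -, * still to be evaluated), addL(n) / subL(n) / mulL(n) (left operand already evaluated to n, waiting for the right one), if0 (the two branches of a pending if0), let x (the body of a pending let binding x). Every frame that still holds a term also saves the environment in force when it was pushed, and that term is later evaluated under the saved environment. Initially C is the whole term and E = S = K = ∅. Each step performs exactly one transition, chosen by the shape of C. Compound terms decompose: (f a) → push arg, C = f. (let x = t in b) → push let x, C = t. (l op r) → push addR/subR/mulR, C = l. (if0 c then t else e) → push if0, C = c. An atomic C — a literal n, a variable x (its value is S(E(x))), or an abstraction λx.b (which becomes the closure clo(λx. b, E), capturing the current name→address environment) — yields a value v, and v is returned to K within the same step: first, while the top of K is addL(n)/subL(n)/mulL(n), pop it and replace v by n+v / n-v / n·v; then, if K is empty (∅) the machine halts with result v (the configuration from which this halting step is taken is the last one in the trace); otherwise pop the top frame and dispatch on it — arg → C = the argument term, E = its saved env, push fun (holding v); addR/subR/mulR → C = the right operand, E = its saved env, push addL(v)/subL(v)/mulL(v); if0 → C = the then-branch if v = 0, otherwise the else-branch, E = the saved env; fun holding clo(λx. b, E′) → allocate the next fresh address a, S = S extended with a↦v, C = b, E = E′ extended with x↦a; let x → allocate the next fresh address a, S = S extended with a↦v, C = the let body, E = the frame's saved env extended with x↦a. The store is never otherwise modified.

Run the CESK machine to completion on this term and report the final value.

Answer: 11

Machine steps:
t=0: <C=(7 + ((λx. ((λp. p) 4)) 5)), E=∅, S=∅, K=∅>
t=1: <C=7, E=∅, S=∅, K=[addR]>
t=2: <C=((λx. ((λp. p) 4)) 5), E=∅, S=∅, K=[addL(7)]>
t=3: <C=(λx. ((λp. p) 4)), E=∅, S=∅, K=[arg :: addL(7)]>
t=4: <C=5, E=∅, S=∅, K=[fun :: addL(7)]>
t=5: <C=((λp. p) 4), E={x↦0}, S={0↦5}, K=[addL(7)]>
t=6: <C=(λp. p), E={x↦0}, S={0↦5}, K=[arg :: addL(7)]>
t=7: <C=4, E={x↦0}, S={0↦5}, K=[fun :: addL(7)]>
t=8: <C=p, E={p↦1, x↦0}, S={0↦5, 1↦4}, K=[addL(7)]>
→ final value 11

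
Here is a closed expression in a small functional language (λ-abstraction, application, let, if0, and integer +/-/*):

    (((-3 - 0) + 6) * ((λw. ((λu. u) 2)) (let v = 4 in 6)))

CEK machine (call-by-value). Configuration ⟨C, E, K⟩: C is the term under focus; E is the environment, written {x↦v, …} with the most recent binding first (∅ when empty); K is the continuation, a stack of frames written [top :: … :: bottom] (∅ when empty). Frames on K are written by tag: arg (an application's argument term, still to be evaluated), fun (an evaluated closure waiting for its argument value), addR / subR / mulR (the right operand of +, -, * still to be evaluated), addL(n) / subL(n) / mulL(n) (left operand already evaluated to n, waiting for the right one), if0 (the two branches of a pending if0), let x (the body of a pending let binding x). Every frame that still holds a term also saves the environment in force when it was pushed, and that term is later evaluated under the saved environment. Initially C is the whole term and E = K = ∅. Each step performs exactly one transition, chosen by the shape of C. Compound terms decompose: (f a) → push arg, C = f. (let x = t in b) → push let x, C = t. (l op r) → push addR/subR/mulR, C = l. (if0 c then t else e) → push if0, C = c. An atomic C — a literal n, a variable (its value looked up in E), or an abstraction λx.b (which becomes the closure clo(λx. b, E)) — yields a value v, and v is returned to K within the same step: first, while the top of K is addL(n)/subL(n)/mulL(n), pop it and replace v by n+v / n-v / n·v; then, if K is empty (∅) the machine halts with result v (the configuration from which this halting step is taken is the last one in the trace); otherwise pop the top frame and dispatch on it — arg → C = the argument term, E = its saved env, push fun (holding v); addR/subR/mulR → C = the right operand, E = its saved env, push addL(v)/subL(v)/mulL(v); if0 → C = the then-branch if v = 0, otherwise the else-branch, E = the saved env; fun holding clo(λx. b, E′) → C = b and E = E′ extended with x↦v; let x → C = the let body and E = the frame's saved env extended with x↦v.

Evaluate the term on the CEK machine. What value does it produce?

step 0: ⟨C=(((-3 - 0) + 6) * ((λw. ((λu. u) 2)) (let v = 4 in 6))); E=∅; K=∅⟩
step 1: ⟨C=((-3 - 0) + 6); E=∅; K=[mulR]⟩
step 2: ⟨C=(-3 - 0); E=∅; K=[addR :: mulR]⟩
step 3: ⟨C=-3; E=∅; K=[subR :: addR :: mulR]⟩
step 4: ⟨C=0; E=∅; K=[subL(-3) :: addR :: mulR]⟩
step 5: ⟨C=6; E=∅; K=[addL(-3) :: mulR]⟩
step 6: ⟨C=((λw. ((λu. u) 2)) (let v = 4 in 6)); E=∅; K=[mulL(3)]⟩
step 7: ⟨C=(λw. ((λu. u) 2)); E=∅; K=[arg :: mulL(3)]⟩
step 8: ⟨C=(let v = 4 in 6); E=∅; K=[fun :: mulL(3)]⟩
step 9: ⟨C=4; E=∅; K=[let v :: fun :: mulL(3)]⟩
step 10: ⟨C=6; E={v↦4}; K=[fun :: mulL(3)]⟩
step 11: ⟨C=((λu. u) 2); E={w↦6}; K=[mulL(3)]⟩
step 12: ⟨C=(λu. u); E={w↦6}; K=[arg :: mulL(3)]⟩
step 13: ⟨C=2; E={w↦6}; K=[fun :: mulL(3)]⟩
step 14: ⟨C=u; E={u↦2, w↦6}; K=[mulL(3)]⟩
→ final value 6

Answer: 6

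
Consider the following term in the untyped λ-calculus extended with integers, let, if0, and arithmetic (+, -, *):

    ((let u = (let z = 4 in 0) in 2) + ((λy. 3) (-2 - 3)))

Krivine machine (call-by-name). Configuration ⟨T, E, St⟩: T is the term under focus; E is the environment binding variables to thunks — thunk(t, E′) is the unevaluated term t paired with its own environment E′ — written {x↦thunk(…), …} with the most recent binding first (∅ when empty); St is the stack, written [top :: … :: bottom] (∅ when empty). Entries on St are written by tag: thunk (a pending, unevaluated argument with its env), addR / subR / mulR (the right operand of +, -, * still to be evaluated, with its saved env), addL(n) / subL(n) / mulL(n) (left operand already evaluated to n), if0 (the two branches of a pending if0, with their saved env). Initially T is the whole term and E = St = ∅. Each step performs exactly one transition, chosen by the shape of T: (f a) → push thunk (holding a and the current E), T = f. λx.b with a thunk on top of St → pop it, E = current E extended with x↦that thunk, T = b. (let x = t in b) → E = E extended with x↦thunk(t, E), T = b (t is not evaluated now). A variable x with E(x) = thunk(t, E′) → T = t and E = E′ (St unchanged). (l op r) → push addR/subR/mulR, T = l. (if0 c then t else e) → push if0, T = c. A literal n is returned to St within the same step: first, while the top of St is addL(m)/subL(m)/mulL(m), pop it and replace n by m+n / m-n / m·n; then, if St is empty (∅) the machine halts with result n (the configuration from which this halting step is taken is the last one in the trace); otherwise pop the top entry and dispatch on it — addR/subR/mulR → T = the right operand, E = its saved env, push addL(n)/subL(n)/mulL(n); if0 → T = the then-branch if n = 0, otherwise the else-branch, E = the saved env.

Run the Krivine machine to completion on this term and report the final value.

0. <T=((let u = (let z = 4 in 0) in 2) + ((λy. 3) (-2 - 3))), E=∅, St=∅>
1. <T=(let u = (let z = 4 in 0) in 2), E=∅, St=[addR]>
2. <T=2, E={u↦thunk((let z = 4 in 0), ∅)}, St=[addR]>
3. <T=((λy. 3) (-2 - 3)), E=∅, St=[addL(2)]>
4. <T=(λy. 3), E=∅, St=[thunk :: addL(2)]>
5. <T=3, E={y↦thunk((-2 - 3), ∅)}, St=[addL(2)]>
→ final value 5

Answer: 5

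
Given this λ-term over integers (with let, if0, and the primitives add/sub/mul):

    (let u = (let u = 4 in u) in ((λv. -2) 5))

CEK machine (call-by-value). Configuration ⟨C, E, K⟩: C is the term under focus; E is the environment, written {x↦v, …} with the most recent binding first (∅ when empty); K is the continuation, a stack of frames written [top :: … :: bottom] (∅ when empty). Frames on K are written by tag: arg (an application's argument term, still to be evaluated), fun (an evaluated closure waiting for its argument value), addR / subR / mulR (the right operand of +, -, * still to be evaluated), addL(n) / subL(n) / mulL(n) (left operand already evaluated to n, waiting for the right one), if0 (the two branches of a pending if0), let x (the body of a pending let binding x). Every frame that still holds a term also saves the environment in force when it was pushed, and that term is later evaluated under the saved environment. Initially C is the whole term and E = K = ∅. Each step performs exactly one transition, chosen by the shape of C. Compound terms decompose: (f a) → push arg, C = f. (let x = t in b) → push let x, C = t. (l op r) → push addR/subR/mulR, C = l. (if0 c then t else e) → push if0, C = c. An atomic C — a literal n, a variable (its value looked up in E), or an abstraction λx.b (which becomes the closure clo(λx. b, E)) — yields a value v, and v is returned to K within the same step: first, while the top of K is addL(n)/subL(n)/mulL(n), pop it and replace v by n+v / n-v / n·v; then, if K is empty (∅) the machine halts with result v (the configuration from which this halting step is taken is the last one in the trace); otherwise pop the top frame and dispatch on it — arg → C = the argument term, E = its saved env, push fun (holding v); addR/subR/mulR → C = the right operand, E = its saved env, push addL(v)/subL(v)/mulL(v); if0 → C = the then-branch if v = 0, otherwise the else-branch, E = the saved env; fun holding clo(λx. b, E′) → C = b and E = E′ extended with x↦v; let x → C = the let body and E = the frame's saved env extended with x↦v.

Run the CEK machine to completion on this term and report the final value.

[0] ⟨C=(let u = (let u = 4 in u) in ((λv. -2) 5)); E=∅; K=∅⟩
[1] ⟨C=(let u = 4 in u); E=∅; K=[let u]⟩
[2] ⟨C=4; E=∅; K=[let u :: let u]⟩
[3] ⟨C=u; E={u↦4}; K=[let u]⟩
[4] ⟨C=((λv. -2) 5); E={u↦4}; K=∅⟩
[5] ⟨C=(λv. -2); E={u↦4}; K=[arg]⟩
[6] ⟨C=5; E={u↦4}; K=[fun]⟩
[7] ⟨C=-2; E={v↦5, u↦4}; K=∅⟩
→ final value -2

Answer: -2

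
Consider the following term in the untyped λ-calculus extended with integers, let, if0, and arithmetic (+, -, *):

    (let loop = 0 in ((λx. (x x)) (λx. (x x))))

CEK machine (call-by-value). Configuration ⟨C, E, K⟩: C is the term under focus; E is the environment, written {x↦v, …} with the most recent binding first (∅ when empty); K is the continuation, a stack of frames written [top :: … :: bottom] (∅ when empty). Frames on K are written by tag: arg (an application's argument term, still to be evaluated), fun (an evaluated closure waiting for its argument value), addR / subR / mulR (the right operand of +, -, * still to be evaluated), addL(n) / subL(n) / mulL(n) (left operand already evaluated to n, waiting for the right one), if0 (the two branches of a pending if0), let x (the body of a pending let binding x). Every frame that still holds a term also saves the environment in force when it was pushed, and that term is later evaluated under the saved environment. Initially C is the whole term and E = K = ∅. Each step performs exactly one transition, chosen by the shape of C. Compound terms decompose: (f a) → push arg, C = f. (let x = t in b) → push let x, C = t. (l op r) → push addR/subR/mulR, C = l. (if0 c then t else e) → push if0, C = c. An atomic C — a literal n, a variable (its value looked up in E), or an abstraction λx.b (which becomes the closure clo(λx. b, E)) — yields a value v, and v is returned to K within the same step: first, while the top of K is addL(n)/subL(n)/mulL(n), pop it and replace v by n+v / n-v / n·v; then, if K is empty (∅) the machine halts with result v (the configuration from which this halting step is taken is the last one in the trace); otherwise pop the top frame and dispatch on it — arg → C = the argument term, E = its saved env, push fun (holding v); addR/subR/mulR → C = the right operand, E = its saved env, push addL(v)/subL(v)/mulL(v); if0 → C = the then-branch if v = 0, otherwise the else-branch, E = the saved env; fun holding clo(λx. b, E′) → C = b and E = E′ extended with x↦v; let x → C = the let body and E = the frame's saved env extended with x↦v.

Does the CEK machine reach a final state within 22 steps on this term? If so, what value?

Answer: DIVERGES (no final state within 22 steps)

Derivation:
t=0: ⟨C=(let loop = 0 in ((λx. (x x)) (λx. (x x)))); E=∅; K=∅⟩
t=1: ⟨C=0; E=∅; K=[let loop]⟩
t=2: ⟨C=((λx. (x x)) (λx. (x x))); E={loop↦0}; K=∅⟩
t=3: ⟨C=(λx. (x x)); E={loop↦0}; K=[arg]⟩
t=4: ⟨C=(λx. (x x)); E={loop↦0}; K=[fun]⟩
t=5: ⟨C=(x x); E={x↦clo(λx. (x x), {loop↦0}), loop↦0}; K=∅⟩
t=6: ⟨C=x; E={x↦clo(λx. (x x), {loop↦0}), loop↦0}; K=[arg]⟩
t=7: ⟨C=x; E={x↦clo(λx. (x x), {loop↦0}), loop↦0}; K=[fun]⟩
… configuration repeats with period 3 (steps 5–7 recur indefinitely) …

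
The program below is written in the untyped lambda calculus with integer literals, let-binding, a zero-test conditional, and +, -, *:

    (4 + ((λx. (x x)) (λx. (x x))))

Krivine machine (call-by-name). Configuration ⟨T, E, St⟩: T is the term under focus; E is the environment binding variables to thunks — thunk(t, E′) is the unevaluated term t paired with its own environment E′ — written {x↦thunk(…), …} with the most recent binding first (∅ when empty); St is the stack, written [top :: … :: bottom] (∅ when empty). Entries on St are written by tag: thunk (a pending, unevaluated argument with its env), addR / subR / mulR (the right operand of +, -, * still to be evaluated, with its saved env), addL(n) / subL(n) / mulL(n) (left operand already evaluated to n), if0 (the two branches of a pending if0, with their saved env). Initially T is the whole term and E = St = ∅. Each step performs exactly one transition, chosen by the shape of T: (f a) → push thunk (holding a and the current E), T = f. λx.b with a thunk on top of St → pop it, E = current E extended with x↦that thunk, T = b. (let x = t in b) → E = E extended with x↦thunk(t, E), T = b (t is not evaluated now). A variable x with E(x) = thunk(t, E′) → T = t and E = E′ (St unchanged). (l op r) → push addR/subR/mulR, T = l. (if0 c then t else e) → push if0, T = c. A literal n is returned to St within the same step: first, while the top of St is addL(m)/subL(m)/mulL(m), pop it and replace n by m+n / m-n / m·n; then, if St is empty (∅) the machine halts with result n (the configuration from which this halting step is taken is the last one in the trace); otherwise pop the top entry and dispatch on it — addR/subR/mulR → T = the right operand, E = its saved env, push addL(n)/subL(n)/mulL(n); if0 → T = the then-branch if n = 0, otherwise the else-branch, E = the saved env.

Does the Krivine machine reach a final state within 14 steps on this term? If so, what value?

0. [T=(4 + ((λx. (x x)) (λx. (x x)))) | E=∅ | St=∅]
1. [T=4 | E=∅ | St=[addR]]
2. [T=((λx. (x x)) (λx. (x x))) | E=∅ | St=[addL(4)]]
3. [T=(λx. (x x)) | E=∅ | St=[thunk :: addL(4)]]
4. [T=(x x) | E={x↦thunk((λx. (x x)), ∅)} | St=[addL(4)]]
5. [T=x | E={x↦thunk((λx. (x x)), ∅)} | St=[thunk :: addL(4)]]
6. [T=(λx. (x x)) | E=∅ | St=[thunk :: addL(4)]]
7. [T=(x x) | E={x↦thunk(x, {x↦thunk((λx. (x x)), ∅)})} | St=[addL(4)]]
8. [T=x | E={x↦thunk(x, {x↦thunk((λx. (x x)), ∅)})} | St=[thunk :: addL(4)]]
9. [T=x | E={x↦thunk((λx. (x x)), ∅)} | St=[thunk :: addL(4)]]
10. [T=(λx. (x x)) | E=∅ | St=[thunk :: addL(4)]]
11. [T=(x x) | E={x↦thunk(x, {x↦thunk(x, {x↦thunk((λx. (x x)), ∅)})})} | St=[addL(4)]]
12. [T=x | E={x↦thunk(x, {x↦thunk(x, {x↦thunk((λx. (x x)), ∅)})})} | St=[thunk :: addL(4)]]
13. [T=x | E={x↦thunk(x, {x↦thunk((λx. (x x)), ∅)})} | St=[thunk :: addL(4)]]
14. [T=x | E={x↦thunk((λx. (x x)), ∅)} | St=[thunk :: addL(4)]]
→ 14 transitions taken and the configuration is still not final: no result within 14 steps

Answer: DIVERGES (no final state within 14 steps)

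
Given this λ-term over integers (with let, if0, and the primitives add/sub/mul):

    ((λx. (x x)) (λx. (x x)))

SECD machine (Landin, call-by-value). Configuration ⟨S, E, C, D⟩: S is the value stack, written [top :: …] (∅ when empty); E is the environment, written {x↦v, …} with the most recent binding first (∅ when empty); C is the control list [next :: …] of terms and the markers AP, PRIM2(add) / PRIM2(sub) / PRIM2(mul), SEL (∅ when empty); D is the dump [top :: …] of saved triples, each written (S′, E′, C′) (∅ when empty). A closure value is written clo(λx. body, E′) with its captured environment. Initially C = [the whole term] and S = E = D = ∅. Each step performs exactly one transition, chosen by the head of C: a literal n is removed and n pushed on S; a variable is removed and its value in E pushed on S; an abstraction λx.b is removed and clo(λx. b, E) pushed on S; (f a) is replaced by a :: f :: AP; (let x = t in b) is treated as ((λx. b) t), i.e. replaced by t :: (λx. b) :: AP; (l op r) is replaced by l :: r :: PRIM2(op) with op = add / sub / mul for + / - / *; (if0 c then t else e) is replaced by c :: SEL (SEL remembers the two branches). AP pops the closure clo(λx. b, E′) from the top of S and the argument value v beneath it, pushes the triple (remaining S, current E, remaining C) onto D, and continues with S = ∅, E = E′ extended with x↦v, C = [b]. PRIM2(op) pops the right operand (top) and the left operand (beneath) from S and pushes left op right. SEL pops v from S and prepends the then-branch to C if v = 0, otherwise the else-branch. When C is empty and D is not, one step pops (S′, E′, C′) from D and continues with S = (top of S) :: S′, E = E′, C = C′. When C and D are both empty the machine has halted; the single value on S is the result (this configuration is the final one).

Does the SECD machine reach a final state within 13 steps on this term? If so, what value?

t=0: [S=∅ | E=∅ | C=[((λx. (x x)) (λx. (x x)))] | D=∅]
t=1: [S=∅ | E=∅ | C=[(λx. (x x)) :: (λx. (x x)) :: AP] | D=∅]
t=2: [S=[clo(λx. (x x), ∅)] | E=∅ | C=[(λx. (x x)) :: AP] | D=∅]
t=3: [S=[clo(λx. (x x), ∅) :: clo(λx. (x x), ∅)] | E=∅ | C=[AP] | D=∅]
t=4: [S=∅ | E={x↦clo(λx. (x x), ∅)} | C=[(x x)] | D=[(∅, ∅, ∅)]]
t=5: [S=∅ | E={x↦clo(λx. (x x), ∅)} | C=[x :: x :: AP] | D=[(∅, ∅, ∅)]]
t=6: [S=[clo(λx. (x x), ∅)] | E={x↦clo(λx. (x x), ∅)} | C=[x :: AP] | D=[(∅, ∅, ∅)]]
t=7: [S=[clo(λx. (x x), ∅) :: clo(λx. (x x), ∅)] | E={x↦clo(λx. (x x), ∅)} | C=[AP] | D=[(∅, ∅, ∅)]]
t=8: [S=∅ | E={x↦clo(λx. (x x), ∅)} | C=[(x x)] | D=[(∅, {x↦clo(λx. (x x), ∅)}, ∅) :: (∅, ∅, ∅)]]
t=9: [S=∅ | E={x↦clo(λx. (x x), ∅)} | C=[x :: x :: AP] | D=[(∅, {x↦clo(λx. (x x), ∅)}, ∅) :: (∅, ∅, ∅)]]
t=10: [S=[clo(λx. (x x), ∅)] | E={x↦clo(λx. (x x), ∅)} | C=[x :: AP] | D=[(∅, {x↦clo(λx. (x x), ∅)}, ∅) :: (∅, ∅, ∅)]]
t=11: [S=[clo(λx. (x x), ∅) :: clo(λx. (x x), ∅)] | E={x↦clo(λx. (x x), ∅)} | C=[AP] | D=[(∅, {x↦clo(λx. (x x), ∅)}, ∅) :: (∅, ∅, ∅)]]
t=12: [S=∅ | E={x↦clo(λx. (x x), ∅)} | C=[(x x)] | D=[(∅, {x↦clo(λx. (x x), ∅)}, ∅) :: (∅, {x↦clo(λx. (x x), ∅)}, ∅) :: (∅, ∅, ∅)]]
t=13: [S=∅ | E={x↦clo(λx. (x x), ∅)} | C=[x :: x :: AP] | D=[(∅, {x↦clo(λx. (x x), ∅)}, ∅) :: (∅, {x↦clo(λx. (x x), ∅)}, ∅) :: (∅, ∅, ∅)]]
→ 13 transitions taken and the configuration is still not final: no result within 13 steps

Answer: DIVERGES (no final state within 13 steps)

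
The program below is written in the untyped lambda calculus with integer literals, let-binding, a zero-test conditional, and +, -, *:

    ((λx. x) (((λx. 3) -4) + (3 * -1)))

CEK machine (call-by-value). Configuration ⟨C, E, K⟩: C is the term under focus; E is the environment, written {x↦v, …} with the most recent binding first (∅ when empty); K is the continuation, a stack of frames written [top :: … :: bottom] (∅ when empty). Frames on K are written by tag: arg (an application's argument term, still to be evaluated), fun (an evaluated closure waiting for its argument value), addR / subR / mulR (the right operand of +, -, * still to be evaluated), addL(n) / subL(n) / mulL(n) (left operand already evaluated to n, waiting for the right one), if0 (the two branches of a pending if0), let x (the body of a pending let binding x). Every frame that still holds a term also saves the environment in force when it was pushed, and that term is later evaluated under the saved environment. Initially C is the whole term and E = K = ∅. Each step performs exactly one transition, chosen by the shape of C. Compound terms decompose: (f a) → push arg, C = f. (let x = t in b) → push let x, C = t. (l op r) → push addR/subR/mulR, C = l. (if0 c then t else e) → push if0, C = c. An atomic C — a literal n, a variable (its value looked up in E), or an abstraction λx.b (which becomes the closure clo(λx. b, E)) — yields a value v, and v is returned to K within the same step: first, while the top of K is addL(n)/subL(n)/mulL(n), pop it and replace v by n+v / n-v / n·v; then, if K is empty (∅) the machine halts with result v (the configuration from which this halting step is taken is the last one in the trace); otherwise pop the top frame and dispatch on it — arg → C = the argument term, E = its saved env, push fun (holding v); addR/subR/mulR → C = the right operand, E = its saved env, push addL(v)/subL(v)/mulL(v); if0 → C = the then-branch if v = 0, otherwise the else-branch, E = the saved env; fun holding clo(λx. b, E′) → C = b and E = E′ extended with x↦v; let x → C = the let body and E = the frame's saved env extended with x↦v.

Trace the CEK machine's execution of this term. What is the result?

Answer: 0

Machine steps:
t=0: <C=((λx. x) (((λx. 3) -4) + (3 * -1))), E=∅, K=∅>
t=1: <C=(λx. x), E=∅, K=[arg]>
t=2: <C=(((λx. 3) -4) + (3 * -1)), E=∅, K=[fun]>
t=3: <C=((λx. 3) -4), E=∅, K=[addR :: fun]>
t=4: <C=(λx. 3), E=∅, K=[arg :: addR :: fun]>
t=5: <C=-4, E=∅, K=[fun :: addR :: fun]>
t=6: <C=3, E={x↦-4}, K=[addR :: fun]>
t=7: <C=(3 * -1), E=∅, K=[addL(3) :: fun]>
t=8: <C=3, E=∅, K=[mulR :: addL(3) :: fun]>
t=9: <C=-1, E=∅, K=[mulL(3) :: addL(3) :: fun]>
t=10: <C=x, E={x↦0}, K=∅>
→ final value 0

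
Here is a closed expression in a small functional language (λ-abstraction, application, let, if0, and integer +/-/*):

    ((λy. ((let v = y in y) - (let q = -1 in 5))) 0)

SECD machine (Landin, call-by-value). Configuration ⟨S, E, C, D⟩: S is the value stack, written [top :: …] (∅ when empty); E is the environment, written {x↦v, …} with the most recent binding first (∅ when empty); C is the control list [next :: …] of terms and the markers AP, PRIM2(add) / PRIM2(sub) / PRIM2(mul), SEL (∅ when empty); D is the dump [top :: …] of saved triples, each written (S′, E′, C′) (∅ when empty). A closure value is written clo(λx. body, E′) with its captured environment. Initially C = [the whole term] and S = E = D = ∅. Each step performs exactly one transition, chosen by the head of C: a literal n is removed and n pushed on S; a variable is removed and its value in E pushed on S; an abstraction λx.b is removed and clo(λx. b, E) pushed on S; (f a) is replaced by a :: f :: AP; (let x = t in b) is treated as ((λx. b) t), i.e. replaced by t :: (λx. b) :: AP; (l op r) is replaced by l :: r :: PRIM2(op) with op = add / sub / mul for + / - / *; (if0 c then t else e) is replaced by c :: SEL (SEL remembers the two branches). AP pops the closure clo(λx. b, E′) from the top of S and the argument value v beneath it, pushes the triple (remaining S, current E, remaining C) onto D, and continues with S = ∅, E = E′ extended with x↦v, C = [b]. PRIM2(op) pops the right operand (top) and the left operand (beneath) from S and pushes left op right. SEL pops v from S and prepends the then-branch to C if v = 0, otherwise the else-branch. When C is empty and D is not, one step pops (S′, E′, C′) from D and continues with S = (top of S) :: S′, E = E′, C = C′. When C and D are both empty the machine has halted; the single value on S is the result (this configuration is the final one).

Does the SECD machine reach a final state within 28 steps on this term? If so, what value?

t=0: <S=∅, E=∅, C=[((λy. ((let v = y in y) - (let q = -1 in 5))) 0)], D=∅>
t=1: <S=∅, E=∅, C=[0 :: (λy. ((let v = y in y) - (let q = -1 in 5))) :: AP], D=∅>
t=2: <S=[0], E=∅, C=[(λy. ((let v = y in y) - (let q = -1 in 5))) :: AP], D=∅>
t=3: <S=[clo(λy. ((let v = y in y) - (let q = -1 in 5)), ∅) :: 0], E=∅, C=[AP], D=∅>
t=4: <S=∅, E={y↦0}, C=[((let v = y in y) - (let q = -1 in 5))], D=[(∅, ∅, ∅)]>
t=5: <S=∅, E={y↦0}, C=[(let v = y in y) :: (let q = -1 in 5) :: PRIM2(sub)], D=[(∅, ∅, ∅)]>
t=6: <S=∅, E={y↦0}, C=[y :: (λv. y) :: AP :: (let q = -1 in 5) :: PRIM2(sub)], D=[(∅, ∅, ∅)]>
t=7: <S=[0], E={y↦0}, C=[(λv. y) :: AP :: (let q = -1 in 5) :: PRIM2(sub)], D=[(∅, ∅, ∅)]>
t=8: <S=[clo(λv. y, {y↦0}) :: 0], E={y↦0}, C=[AP :: (let q = -1 in 5) :: PRIM2(sub)], D=[(∅, ∅, ∅)]>
t=9: <S=∅, E={v↦0, y↦0}, C=[y], D=[(∅, {y↦0}, [(let q = -1 in 5) :: PRIM2(sub)]) :: (∅, ∅, ∅)]>
t=10: <S=[0], E={v↦0, y↦0}, C=∅, D=[(∅, {y↦0}, [(let q = -1 in 5) :: PRIM2(sub)]) :: (∅, ∅, ∅)]>
t=11: <S=[0], E={y↦0}, C=[(let q = -1 in 5) :: PRIM2(sub)], D=[(∅, ∅, ∅)]>
t=12: <S=[0], E={y↦0}, C=[-1 :: (λq. 5) :: AP :: PRIM2(sub)], D=[(∅, ∅, ∅)]>
t=13: <S=[-1 :: 0], E={y↦0}, C=[(λq. 5) :: AP :: PRIM2(sub)], D=[(∅, ∅, ∅)]>
t=14: <S=[clo(λq. 5, {y↦0}) :: -1 :: 0], E={y↦0}, C=[AP :: PRIM2(sub)], D=[(∅, ∅, ∅)]>
t=15: <S=∅, E={q↦-1, y↦0}, C=[5], D=[([0], {y↦0}, [PRIM2(sub)]) :: (∅, ∅, ∅)]>
t=16: <S=[5], E={q↦-1, y↦0}, C=∅, D=[([0], {y↦0}, [PRIM2(sub)]) :: (∅, ∅, ∅)]>
t=17: <S=[5 :: 0], E={y↦0}, C=[PRIM2(sub)], D=[(∅, ∅, ∅)]>
t=18: <S=[-5], E={y↦0}, C=∅, D=[(∅, ∅, ∅)]>
t=19: <S=[-5], E=∅, C=∅, D=∅>
→ final value -5

Answer: -5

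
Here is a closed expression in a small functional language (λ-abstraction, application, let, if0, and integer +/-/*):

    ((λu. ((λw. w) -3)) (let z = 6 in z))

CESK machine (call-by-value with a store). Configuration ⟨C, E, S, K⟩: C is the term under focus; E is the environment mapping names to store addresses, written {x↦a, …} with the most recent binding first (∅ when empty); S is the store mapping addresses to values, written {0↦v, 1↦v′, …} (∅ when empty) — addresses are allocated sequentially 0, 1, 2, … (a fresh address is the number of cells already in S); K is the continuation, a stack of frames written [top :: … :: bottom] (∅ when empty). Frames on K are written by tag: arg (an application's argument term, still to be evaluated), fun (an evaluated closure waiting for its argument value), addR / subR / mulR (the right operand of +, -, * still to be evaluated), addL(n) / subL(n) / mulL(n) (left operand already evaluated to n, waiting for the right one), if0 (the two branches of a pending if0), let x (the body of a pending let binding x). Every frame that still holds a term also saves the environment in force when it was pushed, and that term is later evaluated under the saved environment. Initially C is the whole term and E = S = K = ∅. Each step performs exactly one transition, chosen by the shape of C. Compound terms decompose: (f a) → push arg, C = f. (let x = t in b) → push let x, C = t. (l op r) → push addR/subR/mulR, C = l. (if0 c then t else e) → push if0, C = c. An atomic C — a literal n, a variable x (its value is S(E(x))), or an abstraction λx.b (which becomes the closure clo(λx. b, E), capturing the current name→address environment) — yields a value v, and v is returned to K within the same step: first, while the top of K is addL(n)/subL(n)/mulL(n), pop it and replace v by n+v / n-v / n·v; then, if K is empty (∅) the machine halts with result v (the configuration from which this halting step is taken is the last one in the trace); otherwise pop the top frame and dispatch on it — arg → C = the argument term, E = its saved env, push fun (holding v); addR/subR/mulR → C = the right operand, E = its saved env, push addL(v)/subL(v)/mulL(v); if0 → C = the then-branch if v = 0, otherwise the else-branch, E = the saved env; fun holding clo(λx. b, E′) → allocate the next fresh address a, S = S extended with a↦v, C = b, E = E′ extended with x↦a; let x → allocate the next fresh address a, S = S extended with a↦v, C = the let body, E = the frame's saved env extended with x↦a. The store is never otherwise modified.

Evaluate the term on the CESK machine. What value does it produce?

Answer: -3

Derivation:
step 0: [C=((λu. ((λw. w) -3)) (let z = 6 in z)) | E=∅ | S=∅ | K=∅]
step 1: [C=(λu. ((λw. w) -3)) | E=∅ | S=∅ | K=[arg]]
step 2: [C=(let z = 6 in z) | E=∅ | S=∅ | K=[fun]]
step 3: [C=6 | E=∅ | S=∅ | K=[let z :: fun]]
step 4: [C=z | E={z↦0} | S={0↦6} | K=[fun]]
step 5: [C=((λw. w) -3) | E={u↦1} | S={0↦6, 1↦6} | K=∅]
step 6: [C=(λw. w) | E={u↦1} | S={0↦6, 1↦6} | K=[arg]]
step 7: [C=-3 | E={u↦1} | S={0↦6, 1↦6} | K=[fun]]
step 8: [C=w | E={w↦2, u↦1} | S={0↦6, 1↦6, 2↦-3} | K=∅]
→ final value -3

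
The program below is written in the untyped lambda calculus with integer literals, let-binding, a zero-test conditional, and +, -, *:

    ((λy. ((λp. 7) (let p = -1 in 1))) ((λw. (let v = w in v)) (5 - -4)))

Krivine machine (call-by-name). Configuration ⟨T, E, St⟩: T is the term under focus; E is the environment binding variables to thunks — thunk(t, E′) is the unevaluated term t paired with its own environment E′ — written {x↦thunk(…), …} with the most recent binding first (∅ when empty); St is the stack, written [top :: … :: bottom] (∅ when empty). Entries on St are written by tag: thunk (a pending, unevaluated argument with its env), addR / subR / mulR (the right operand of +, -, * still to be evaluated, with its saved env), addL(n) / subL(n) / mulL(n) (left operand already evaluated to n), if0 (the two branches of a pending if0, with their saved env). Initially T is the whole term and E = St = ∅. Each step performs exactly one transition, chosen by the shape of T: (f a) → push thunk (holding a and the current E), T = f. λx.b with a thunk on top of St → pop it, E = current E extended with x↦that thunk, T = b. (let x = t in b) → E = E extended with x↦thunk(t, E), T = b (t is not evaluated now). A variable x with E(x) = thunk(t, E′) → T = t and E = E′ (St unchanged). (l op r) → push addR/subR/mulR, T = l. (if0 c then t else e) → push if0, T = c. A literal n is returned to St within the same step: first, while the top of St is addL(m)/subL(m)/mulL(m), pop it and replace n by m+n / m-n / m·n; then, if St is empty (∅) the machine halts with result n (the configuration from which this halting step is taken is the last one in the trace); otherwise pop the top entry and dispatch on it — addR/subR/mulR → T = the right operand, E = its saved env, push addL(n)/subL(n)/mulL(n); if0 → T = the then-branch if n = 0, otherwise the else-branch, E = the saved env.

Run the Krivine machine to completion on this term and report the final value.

Answer: 7

Machine steps:
t=0: [T=((λy. ((λp. 7) (let p = -1 in 1))) ((λw. (let v = w in v)) (5 - -4))) | E=∅ | St=∅]
t=1: [T=(λy. ((λp. 7) (let p = -1 in 1))) | E=∅ | St=[thunk]]
t=2: [T=((λp. 7) (let p = -1 in 1)) | E={y↦thunk(((λw. (let v = w in v)) (5 - -4)), ∅)} | St=∅]
t=3: [T=(λp. 7) | E={y↦thunk(((λw. (let v = w in v)) (5 - -4)), ∅)} | St=[thunk]]
t=4: [T=7 | E={p↦thunk((let p = -1 in 1), {y↦thunk(((λw. (let v = w in v)) (5 - -4)), ∅)}), y↦thunk(((λw. (let v = w in v)) (5 - -4)), ∅)} | St=∅]
→ final value 7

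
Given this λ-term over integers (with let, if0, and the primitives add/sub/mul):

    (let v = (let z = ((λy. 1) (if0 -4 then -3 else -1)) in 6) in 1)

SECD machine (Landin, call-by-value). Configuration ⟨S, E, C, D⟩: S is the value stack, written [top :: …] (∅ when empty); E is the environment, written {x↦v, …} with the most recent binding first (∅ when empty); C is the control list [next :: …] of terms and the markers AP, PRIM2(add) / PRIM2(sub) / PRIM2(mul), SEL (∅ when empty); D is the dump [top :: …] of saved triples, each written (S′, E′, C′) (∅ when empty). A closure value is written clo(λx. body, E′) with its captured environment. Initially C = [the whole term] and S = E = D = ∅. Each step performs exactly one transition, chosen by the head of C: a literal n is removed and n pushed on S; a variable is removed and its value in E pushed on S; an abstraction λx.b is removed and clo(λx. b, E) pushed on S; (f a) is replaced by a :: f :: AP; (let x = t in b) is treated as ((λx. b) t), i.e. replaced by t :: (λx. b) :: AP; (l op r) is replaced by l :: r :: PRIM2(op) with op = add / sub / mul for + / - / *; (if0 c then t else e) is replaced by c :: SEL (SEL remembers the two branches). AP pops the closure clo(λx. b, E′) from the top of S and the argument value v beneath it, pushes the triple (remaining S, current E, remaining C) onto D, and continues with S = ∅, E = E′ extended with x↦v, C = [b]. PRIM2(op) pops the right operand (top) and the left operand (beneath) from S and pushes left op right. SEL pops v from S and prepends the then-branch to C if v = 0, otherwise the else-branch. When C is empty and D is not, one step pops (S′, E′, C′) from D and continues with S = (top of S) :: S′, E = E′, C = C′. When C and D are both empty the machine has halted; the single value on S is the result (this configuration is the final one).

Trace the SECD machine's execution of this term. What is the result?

Answer: 1

Execution trace:
step 0: [S=∅ | E=∅ | C=[(let v = (let z = ((λy. 1) (if0 -4 then -3 else -1)) in 6) in 1)] | D=∅]
step 1: [S=∅ | E=∅ | C=[(let z = ((λy. 1) (if0 -4 then -3 else -1)) in 6) :: (λv. 1) :: AP] | D=∅]
step 2: [S=∅ | E=∅ | C=[((λy. 1) (if0 -4 then -3 else -1)) :: (λz. 6) :: AP :: (λv. 1) :: AP] | D=∅]
step 3: [S=∅ | E=∅ | C=[(if0 -4 then -3 else -1) :: (λy. 1) :: AP :: (λz. 6) :: AP :: (λv. 1) :: AP] | D=∅]
step 4: [S=∅ | E=∅ | C=[-4 :: SEL :: (λy. 1) :: AP :: (λz. 6) :: AP :: (λv. 1) :: AP] | D=∅]
step 5: [S=[-4] | E=∅ | C=[SEL :: (λy. 1) :: AP :: (λz. 6) :: AP :: (λv. 1) :: AP] | D=∅]
step 6: [S=∅ | E=∅ | C=[-1 :: (λy. 1) :: AP :: (λz. 6) :: AP :: (λv. 1) :: AP] | D=∅]
step 7: [S=[-1] | E=∅ | C=[(λy. 1) :: AP :: (λz. 6) :: AP :: (λv. 1) :: AP] | D=∅]
step 8: [S=[clo(λy. 1, ∅) :: -1] | E=∅ | C=[AP :: (λz. 6) :: AP :: (λv. 1) :: AP] | D=∅]
step 9: [S=∅ | E={y↦-1} | C=[1] | D=[(∅, ∅, [(λz. 6) :: AP :: (λv. 1) :: AP])]]
step 10: [S=[1] | E={y↦-1} | C=∅ | D=[(∅, ∅, [(λz. 6) :: AP :: (λv. 1) :: AP])]]
step 11: [S=[1] | E=∅ | C=[(λz. 6) :: AP :: (λv. 1) :: AP] | D=∅]
step 12: [S=[clo(λz. 6, ∅) :: 1] | E=∅ | C=[AP :: (λv. 1) :: AP] | D=∅]
step 13: [S=∅ | E={z↦1} | C=[6] | D=[(∅, ∅, [(λv. 1) :: AP])]]
step 14: [S=[6] | E={z↦1} | C=∅ | D=[(∅, ∅, [(λv. 1) :: AP])]]
step 15: [S=[6] | E=∅ | C=[(λv. 1) :: AP] | D=∅]
step 16: [S=[clo(λv. 1, ∅) :: 6] | E=∅ | C=[AP] | D=∅]
step 17: [S=∅ | E={v↦6} | C=[1] | D=[(∅, ∅, ∅)]]
step 18: [S=[1] | E={v↦6} | C=∅ | D=[(∅, ∅, ∅)]]
step 19: [S=[1] | E=∅ | C=∅ | D=∅]
→ final value 1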